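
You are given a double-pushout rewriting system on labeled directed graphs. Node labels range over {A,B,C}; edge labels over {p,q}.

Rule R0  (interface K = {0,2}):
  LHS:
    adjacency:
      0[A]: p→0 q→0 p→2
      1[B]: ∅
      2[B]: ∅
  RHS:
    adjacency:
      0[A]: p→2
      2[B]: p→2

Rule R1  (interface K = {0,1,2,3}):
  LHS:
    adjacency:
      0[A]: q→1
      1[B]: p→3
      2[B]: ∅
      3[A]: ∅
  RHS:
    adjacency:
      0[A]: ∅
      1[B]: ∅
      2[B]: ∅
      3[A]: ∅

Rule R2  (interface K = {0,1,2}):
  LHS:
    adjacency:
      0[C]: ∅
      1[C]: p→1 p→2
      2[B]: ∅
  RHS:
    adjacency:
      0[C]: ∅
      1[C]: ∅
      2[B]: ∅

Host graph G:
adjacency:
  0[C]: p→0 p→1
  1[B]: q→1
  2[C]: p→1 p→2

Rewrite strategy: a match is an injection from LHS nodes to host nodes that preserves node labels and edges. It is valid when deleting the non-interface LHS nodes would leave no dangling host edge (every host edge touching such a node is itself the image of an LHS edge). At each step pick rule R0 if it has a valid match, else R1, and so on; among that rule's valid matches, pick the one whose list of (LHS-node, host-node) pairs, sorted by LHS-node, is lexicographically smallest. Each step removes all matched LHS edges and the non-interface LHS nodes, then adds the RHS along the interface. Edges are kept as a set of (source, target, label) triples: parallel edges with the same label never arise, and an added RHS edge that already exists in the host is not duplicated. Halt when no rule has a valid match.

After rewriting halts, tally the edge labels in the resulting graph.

Answer: q:1

Steps:
start.  V:3 E:5  edges: 0-p->0 0-p->1 1-q->1 2-p->1 2-p->2
1. fire R2 via {0↦0, 1↦2, 2↦1}  →  V:3 E:3  edges: 0-p->0 0-p->1 1-q->1
2. fire R2 via {0↦2, 1↦0, 2↦1}  →  V:3 E:1  edges: 1-q->1
halt: no rule applies after step 2
NF edges: [(1, 1, 'q')]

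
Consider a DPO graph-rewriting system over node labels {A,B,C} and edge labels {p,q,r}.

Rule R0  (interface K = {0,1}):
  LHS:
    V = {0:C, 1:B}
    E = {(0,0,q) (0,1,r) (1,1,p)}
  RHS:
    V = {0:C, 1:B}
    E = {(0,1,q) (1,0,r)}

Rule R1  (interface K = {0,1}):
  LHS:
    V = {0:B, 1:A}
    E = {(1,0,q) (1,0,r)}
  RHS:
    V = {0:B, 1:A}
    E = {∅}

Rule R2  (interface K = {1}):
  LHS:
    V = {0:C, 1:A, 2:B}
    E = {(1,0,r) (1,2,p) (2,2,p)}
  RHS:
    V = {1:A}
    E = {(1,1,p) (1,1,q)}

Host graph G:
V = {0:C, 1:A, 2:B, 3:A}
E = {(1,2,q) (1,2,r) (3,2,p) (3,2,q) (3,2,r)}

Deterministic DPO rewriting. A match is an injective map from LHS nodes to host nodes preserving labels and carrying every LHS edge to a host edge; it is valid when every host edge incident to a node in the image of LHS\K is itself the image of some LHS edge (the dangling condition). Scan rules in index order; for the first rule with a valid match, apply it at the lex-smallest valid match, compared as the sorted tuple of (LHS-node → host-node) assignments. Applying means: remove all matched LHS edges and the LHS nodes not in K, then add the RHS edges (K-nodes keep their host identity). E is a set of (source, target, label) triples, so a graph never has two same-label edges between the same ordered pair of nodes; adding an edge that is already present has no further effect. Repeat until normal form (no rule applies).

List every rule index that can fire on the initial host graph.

R0: no valid match — LHS pattern not found
R1: 2 valid matches — {0↦2, 1↦1}, {0↦2, 1↦3}
R2: no valid match — LHS pattern not found

Answer: [R1]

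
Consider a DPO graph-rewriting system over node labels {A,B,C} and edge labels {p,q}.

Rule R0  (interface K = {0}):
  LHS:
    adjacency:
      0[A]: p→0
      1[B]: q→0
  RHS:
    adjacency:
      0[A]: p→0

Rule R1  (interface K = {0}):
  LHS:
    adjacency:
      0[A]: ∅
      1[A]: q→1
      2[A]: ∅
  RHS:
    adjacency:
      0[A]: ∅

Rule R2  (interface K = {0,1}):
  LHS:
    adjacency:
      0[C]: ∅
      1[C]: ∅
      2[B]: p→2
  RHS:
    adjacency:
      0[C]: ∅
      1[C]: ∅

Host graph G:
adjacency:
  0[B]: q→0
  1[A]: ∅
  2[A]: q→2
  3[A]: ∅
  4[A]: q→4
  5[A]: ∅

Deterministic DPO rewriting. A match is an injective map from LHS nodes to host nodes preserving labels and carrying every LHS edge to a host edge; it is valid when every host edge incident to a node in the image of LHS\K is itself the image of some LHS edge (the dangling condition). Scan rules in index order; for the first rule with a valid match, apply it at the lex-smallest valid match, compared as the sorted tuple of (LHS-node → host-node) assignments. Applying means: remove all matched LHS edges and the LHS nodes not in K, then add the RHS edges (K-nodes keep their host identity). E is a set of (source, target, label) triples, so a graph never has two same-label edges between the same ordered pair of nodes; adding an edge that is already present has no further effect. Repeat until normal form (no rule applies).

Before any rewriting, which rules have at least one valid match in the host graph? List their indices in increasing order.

Answer: [R1]

Rewrite trace:
R0: no valid match — LHS pattern not found
R1: 18 valid matches — {0↦1, 1↦2, 2↦3}, {0↦1, 1↦2, 2↦5}, {0↦1, 1↦4, 2↦3} (+15 more)
R2: no valid match — LHS pattern not found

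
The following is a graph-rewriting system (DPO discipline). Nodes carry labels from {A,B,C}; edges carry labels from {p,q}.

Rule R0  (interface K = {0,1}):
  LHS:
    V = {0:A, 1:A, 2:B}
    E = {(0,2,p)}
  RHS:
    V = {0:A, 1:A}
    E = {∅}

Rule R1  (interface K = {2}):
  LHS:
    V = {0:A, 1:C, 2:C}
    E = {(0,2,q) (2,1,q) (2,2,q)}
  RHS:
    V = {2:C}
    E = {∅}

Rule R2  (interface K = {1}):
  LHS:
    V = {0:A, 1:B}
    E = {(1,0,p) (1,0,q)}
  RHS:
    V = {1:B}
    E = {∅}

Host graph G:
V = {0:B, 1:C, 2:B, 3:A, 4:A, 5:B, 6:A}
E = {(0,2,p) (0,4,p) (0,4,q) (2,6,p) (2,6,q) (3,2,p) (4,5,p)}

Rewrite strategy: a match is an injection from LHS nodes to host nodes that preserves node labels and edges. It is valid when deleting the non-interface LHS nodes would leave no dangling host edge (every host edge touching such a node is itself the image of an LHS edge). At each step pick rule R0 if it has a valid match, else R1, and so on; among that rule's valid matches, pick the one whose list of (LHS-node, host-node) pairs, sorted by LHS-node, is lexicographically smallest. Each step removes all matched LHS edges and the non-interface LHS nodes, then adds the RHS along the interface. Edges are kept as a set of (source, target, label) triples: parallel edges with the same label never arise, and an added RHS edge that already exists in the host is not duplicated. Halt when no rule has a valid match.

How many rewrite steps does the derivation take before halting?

initial: |V|=7 |E|=7  E = 0-p->2 0-p->4 0-q->4 2-p->6 2-q->6 3-p->2 4-p->5
step 1: apply R0 at {0↦4, 1↦3, 2↦5}  → |V|=6 |E|=6  E = 0-p->2 0-p->4 0-q->4 2-p->6 2-q->6 3-p->2
step 2: apply R2 at {0↦4, 1↦0}  → |V|=5 |E|=4  E = 0-p->2 2-p->6 2-q->6 3-p->2
step 3: apply R2 at {0↦6, 1↦2}  → |V|=4 |E|=2  E = 0-p->2 3-p->2
halt: no rule applies after step 3

Answer: 3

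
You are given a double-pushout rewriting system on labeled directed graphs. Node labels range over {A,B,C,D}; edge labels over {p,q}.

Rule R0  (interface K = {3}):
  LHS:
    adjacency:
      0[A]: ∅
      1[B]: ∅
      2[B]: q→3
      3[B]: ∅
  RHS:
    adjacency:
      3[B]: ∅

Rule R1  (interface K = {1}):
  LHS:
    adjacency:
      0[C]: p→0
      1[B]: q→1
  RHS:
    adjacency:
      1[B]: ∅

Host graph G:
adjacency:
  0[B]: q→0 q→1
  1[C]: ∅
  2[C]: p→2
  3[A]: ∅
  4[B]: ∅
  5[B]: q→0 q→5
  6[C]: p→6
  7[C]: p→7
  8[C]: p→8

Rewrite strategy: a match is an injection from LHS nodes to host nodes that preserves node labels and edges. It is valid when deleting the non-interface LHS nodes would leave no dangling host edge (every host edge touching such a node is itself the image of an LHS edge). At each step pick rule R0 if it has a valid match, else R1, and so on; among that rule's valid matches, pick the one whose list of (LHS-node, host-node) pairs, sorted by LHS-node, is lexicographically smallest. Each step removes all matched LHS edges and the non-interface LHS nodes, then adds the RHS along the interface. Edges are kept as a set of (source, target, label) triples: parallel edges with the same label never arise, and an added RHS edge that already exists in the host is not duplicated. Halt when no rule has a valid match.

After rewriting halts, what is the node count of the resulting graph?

[0] host  ⇒  9 nodes, 8 edges  {0-q->0 0-q->1 2-p->2 5-q->0 5-q->5 6-p->6 7-p->7 8-p->8}
[1] R1 @ {0↦2, 1↦0}  ⇒  8 nodes, 6 edges  {0-q->1 5-q->0 5-q->5 6-p->6 7-p->7 8-p->8}
[2] R1 @ {0↦6, 1↦5}  ⇒  7 nodes, 4 edges  {0-q->1 5-q->0 7-p->7 8-p->8}
[3] R0 @ {0↦3, 1↦4, 2↦5, 3↦0}  ⇒  4 nodes, 3 edges  {0-q->1 7-p->7 8-p->8}
halt: no rule applies after step 3
NF nodes: {0:B, 1:C, 7:C, 8:C}

Answer: 4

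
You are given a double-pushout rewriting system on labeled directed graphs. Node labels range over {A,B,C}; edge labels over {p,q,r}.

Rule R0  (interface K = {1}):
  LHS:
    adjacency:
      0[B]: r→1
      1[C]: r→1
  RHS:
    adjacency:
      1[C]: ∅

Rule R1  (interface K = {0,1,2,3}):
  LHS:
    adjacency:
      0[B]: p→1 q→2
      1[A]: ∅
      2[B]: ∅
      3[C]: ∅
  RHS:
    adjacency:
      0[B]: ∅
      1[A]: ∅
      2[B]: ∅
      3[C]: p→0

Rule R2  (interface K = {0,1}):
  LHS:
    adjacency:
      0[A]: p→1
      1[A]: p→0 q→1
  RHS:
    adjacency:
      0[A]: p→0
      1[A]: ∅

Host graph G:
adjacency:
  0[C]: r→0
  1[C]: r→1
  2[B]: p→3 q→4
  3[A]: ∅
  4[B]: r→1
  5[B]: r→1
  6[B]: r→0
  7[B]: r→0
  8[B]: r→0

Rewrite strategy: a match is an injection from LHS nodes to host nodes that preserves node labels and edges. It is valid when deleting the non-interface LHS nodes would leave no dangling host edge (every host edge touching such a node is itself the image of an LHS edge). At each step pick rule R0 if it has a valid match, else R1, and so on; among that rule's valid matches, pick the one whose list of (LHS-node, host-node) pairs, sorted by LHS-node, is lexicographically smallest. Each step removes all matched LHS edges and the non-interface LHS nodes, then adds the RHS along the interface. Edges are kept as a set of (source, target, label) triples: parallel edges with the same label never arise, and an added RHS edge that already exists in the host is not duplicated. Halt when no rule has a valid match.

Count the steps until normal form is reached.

initial: |V|=9 |E|=9  E = 0-r->0 1-r->1 2-p->3 2-q->4 4-r->1 5-r->1 6-r->0 7-r->0 8-r->0
step 1: apply R0 at {0↦5, 1↦1}  → |V|=8 |E|=7  E = 0-r->0 2-p->3 2-q->4 4-r->1 6-r->0 7-r->0 8-r->0
step 2: apply R0 at {0↦6, 1↦0}  → |V|=7 |E|=5  E = 2-p->3 2-q->4 4-r->1 7-r->0 8-r->0
step 3: apply R1 at {0↦2, 1↦3, 2↦4, 3↦0}  → |V|=7 |E|=4  E = 0-p->2 4-r->1 7-r->0 8-r->0
final graph: no rule applies after step 3

Answer: 3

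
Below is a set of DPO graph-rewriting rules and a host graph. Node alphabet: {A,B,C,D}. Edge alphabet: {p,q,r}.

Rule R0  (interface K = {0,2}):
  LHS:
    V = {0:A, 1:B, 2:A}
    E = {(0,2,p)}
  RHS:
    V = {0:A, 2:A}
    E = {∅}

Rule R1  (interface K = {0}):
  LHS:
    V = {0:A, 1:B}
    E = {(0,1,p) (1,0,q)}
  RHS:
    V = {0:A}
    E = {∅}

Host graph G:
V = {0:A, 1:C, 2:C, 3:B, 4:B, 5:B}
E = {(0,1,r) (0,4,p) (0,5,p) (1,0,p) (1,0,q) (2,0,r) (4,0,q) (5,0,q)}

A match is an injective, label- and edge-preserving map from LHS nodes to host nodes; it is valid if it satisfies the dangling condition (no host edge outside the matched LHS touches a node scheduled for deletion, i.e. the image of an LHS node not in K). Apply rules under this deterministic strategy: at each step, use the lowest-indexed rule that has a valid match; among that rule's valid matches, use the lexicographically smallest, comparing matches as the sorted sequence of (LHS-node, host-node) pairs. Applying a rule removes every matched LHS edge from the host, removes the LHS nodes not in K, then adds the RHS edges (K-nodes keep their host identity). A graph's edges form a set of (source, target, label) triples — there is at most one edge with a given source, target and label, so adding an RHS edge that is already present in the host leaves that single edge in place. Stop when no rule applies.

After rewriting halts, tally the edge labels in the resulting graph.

Answer: p:1 q:1 r:2

Steps:
initial: |V|=6 |E|=8  E = 0-r->1 0-p->4 0-p->5 1-p->0 1-q->0 2-r->0 4-q->0 5-q->0
step 1: apply R1 at {0↦0, 1↦4}  → |V|=5 |E|=6  E = 0-r->1 0-p->5 1-p->0 1-q->0 2-r->0 5-q->0
step 2: apply R1 at {0↦0, 1↦5}  → |V|=4 |E|=4  E = 0-r->1 1-p->0 1-q->0 2-r->0
final graph: no rule applies after step 2
NF edges: [(0, 1, 'r'), (1, 0, 'p'), (1, 0, 'q'), (2, 0, 'r')]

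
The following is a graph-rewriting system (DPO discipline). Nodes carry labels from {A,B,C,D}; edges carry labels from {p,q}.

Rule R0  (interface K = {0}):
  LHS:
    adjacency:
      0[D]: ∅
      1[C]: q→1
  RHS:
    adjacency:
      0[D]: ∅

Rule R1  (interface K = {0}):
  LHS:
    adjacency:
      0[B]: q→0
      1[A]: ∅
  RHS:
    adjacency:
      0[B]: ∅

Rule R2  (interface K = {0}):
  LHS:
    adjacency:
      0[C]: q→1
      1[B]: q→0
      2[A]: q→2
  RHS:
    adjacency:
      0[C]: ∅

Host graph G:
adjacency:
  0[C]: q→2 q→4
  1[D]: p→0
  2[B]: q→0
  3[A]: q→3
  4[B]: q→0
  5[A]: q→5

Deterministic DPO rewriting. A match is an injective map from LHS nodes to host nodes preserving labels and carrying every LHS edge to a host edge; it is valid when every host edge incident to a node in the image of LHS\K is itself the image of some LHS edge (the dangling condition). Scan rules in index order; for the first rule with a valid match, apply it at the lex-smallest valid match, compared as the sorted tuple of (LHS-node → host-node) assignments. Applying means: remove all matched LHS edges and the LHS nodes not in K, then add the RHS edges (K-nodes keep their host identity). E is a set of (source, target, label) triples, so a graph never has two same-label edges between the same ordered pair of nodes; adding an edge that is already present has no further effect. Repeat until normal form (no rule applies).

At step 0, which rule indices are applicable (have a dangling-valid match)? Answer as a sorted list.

R0: no valid match — LHS pattern not found
R1: no valid match — LHS pattern not found
R2: 4 valid matches — {0↦0, 1↦2, 2↦3}, {0↦0, 1↦2, 2↦5}, {0↦0, 1↦4, 2↦3} (+1 more)

Answer: [R2]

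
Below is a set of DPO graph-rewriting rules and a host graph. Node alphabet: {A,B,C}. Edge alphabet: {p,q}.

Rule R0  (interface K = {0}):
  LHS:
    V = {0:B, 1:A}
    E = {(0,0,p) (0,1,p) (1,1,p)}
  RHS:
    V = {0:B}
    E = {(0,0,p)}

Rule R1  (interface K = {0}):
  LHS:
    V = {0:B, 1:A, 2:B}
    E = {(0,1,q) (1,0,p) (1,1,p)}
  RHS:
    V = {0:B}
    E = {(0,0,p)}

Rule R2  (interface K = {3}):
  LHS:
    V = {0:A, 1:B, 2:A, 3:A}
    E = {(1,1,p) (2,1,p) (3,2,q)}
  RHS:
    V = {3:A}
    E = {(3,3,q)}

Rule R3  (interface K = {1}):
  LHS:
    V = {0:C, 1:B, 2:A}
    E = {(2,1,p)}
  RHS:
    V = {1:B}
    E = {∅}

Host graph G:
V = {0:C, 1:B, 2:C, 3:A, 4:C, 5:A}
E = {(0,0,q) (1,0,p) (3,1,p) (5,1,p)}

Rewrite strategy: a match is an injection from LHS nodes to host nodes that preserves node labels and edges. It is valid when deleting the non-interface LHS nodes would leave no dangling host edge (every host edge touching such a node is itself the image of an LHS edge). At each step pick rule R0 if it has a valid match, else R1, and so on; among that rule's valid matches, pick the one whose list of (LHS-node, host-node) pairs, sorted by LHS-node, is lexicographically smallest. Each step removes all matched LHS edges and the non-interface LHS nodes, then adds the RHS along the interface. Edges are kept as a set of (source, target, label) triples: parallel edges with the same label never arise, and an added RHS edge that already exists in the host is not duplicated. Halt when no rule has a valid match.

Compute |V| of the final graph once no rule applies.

start.  V:6 E:4  edges: 0-q->0 1-p->0 3-p->1 5-p->1
1. fire R3 via {0↦2, 1↦1, 2↦3}  →  V:4 E:3  edges: 0-q->0 1-p->0 5-p->1
2. fire R3 via {0↦4, 1↦1, 2↦5}  →  V:2 E:2  edges: 0-q->0 1-p->0
halt: no rule applies after step 2
NF nodes: {0:C, 1:B}

Answer: 2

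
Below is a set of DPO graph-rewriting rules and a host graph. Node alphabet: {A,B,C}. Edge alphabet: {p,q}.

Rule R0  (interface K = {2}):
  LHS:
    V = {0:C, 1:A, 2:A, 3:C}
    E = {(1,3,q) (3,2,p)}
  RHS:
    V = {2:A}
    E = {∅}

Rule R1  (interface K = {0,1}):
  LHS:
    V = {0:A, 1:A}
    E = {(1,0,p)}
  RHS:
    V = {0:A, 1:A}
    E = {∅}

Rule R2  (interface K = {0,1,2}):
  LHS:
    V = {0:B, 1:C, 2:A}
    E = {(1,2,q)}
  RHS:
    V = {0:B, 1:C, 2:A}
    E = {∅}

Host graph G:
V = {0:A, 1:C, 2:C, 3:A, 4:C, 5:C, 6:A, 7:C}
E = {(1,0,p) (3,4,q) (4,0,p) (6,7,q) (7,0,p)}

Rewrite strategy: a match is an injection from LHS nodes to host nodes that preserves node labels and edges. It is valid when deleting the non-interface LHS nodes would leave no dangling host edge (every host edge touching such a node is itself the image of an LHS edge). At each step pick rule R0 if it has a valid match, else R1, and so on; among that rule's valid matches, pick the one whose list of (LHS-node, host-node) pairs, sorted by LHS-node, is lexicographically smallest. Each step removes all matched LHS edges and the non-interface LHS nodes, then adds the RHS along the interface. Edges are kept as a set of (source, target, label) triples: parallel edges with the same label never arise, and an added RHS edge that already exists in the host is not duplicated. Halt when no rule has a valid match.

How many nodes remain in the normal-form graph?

Answer: 2

Rewrite trace:
initial: |V|=8 |E|=5  E = 1-p->0 3-q->4 4-p->0 6-q->7 7-p->0
step 1: apply R0 at {0↦2, 1↦3, 2↦0, 3↦4}  → |V|=5 |E|=3  E = 1-p->0 6-q->7 7-p->0
step 2: apply R0 at {0↦5, 1↦6, 2↦0, 3↦7}  → |V|=2 |E|=1  E = 1-p->0
halt: no rule applies after step 2
NF nodes: {0:A, 1:C}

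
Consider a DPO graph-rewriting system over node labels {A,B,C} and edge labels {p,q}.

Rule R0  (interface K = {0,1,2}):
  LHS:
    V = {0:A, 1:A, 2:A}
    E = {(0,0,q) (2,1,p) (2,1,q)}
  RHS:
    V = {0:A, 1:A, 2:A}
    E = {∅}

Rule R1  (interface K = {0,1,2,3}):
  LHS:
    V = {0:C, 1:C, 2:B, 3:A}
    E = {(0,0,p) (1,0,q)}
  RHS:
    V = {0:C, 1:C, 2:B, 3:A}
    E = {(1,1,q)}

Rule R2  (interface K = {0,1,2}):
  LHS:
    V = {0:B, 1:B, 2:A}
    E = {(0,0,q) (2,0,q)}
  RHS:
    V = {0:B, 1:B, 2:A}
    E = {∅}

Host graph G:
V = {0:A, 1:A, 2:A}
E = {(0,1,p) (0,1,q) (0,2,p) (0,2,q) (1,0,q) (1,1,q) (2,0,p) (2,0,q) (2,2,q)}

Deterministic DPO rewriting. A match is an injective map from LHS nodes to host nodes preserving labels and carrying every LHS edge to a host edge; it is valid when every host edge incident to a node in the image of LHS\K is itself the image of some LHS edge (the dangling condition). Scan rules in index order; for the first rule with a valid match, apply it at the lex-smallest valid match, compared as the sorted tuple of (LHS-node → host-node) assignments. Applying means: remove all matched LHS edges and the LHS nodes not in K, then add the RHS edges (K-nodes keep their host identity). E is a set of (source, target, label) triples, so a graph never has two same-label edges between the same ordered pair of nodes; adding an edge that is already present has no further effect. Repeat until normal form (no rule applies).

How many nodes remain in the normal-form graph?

start.  V:3 E:9  edges: 0-p->1 0-q->1 0-p->2 0-q->2 1-q->0 1-q->1 2-p->0 2-q->0 2-q->2
1. fire R0 via {0↦1, 1↦0, 2↦2}  →  V:3 E:6  edges: 0-p->1 0-q->1 0-p->2 0-q->2 1-q->0 2-q->2
2. fire R0 via {0↦2, 1↦1, 2↦0}  →  V:3 E:3  edges: 0-p->2 0-q->2 1-q->0
normal form: no rule applies after step 2
NF nodes: {0:A, 1:A, 2:A}

Answer: 3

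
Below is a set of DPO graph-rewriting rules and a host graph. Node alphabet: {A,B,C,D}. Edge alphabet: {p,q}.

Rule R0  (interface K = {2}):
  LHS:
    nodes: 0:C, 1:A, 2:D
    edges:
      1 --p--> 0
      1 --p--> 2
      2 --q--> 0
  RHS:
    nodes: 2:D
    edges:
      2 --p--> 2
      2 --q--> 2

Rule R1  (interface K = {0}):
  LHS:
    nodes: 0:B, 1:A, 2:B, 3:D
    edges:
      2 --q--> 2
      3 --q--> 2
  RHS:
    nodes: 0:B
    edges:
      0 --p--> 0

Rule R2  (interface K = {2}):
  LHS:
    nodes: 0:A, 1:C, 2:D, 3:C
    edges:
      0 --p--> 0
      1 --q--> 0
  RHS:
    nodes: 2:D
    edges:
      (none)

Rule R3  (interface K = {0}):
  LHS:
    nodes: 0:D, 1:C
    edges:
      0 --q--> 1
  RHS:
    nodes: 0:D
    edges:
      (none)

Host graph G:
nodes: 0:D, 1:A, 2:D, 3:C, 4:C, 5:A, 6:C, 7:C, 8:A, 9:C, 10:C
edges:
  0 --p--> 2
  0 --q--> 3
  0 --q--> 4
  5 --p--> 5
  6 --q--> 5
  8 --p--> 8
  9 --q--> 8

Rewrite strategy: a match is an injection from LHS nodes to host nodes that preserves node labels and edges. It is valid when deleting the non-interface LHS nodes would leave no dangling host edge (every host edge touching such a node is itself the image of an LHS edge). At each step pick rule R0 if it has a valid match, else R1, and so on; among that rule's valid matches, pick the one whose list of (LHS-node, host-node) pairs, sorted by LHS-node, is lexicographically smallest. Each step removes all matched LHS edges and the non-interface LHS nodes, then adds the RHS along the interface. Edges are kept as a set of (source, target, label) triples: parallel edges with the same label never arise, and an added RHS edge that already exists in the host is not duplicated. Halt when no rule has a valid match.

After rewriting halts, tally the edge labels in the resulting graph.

Answer: p:1

Rewrite trace:
initial: |V|=11 |E|=7  E = 0-p->2 0-q->3 0-q->4 5-p->5 6-q->5 8-p->8 9-q->8
step 1: apply R2 at {0↦5, 1↦6, 2↦0, 3↦7}  → |V|=8 |E|=5  E = 0-p->2 0-q->3 0-q->4 8-p->8 9-q->8
step 2: apply R2 at {0↦8, 1↦9, 2↦0, 3↦10}  → |V|=5 |E|=3  E = 0-p->2 0-q->3 0-q->4
step 3: apply R3 at {0↦0, 1↦3}  → |V|=4 |E|=2  E = 0-p->2 0-q->4
step 4: apply R3 at {0↦0, 1↦4}  → |V|=3 |E|=1  E = 0-p->2
final graph: no rule applies after step 4
NF edges: [(0, 2, 'p')]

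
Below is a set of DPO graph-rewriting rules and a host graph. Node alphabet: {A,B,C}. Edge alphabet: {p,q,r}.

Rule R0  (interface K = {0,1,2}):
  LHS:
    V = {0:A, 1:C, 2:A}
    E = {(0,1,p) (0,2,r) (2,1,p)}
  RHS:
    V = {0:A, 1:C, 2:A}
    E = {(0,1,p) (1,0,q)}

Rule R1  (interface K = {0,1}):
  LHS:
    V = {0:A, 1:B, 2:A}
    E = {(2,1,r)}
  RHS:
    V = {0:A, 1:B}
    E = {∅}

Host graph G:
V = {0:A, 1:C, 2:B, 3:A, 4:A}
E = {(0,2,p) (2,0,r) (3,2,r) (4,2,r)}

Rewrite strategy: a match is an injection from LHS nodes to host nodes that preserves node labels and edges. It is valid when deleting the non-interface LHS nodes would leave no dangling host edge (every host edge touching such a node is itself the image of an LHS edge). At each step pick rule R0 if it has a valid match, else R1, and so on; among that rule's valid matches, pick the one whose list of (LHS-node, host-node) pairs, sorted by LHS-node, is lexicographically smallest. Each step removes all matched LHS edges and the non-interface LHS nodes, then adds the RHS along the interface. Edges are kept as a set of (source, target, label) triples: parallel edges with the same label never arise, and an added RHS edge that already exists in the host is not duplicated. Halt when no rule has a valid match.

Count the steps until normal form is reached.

start.  V:5 E:4  edges: 0-p->2 2-r->0 3-r->2 4-r->2
1. fire R1 via {0↦0, 1↦2, 2↦3}  →  V:4 E:3  edges: 0-p->2 2-r->0 4-r->2
2. fire R1 via {0↦0, 1↦2, 2↦4}  →  V:3 E:2  edges: 0-p->2 2-r->0
final graph: no rule applies after step 2

Answer: 2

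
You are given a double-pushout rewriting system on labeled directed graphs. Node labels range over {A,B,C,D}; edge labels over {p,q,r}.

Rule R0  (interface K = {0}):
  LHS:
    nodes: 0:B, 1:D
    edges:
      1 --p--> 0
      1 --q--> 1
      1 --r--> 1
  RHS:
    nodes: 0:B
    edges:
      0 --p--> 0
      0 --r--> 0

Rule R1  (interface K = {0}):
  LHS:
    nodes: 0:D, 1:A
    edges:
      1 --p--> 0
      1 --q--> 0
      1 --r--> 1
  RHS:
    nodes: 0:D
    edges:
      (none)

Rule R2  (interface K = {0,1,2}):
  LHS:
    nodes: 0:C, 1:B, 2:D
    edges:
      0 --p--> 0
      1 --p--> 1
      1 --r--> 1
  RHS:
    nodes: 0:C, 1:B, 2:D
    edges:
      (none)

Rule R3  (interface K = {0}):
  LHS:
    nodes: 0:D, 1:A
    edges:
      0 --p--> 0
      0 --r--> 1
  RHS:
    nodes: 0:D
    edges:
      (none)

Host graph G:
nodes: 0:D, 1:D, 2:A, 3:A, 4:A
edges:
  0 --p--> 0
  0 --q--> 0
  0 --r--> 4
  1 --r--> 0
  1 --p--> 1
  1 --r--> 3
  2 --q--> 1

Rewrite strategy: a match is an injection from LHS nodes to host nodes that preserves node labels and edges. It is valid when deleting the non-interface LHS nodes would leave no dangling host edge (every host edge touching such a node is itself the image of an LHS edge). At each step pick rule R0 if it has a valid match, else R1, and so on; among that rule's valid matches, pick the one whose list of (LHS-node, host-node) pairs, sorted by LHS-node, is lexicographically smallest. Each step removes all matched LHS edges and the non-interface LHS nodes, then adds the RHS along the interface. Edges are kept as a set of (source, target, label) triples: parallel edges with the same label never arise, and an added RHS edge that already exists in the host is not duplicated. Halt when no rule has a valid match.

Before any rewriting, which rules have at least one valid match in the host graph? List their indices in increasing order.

Answer: [R3]

Steps:
R0: no valid match — LHS pattern not found
R1: no valid match — LHS pattern not found
R2: no valid match — LHS pattern not found
R3: 2 valid matches — {0↦0, 1↦4}, {0↦1, 1↦3}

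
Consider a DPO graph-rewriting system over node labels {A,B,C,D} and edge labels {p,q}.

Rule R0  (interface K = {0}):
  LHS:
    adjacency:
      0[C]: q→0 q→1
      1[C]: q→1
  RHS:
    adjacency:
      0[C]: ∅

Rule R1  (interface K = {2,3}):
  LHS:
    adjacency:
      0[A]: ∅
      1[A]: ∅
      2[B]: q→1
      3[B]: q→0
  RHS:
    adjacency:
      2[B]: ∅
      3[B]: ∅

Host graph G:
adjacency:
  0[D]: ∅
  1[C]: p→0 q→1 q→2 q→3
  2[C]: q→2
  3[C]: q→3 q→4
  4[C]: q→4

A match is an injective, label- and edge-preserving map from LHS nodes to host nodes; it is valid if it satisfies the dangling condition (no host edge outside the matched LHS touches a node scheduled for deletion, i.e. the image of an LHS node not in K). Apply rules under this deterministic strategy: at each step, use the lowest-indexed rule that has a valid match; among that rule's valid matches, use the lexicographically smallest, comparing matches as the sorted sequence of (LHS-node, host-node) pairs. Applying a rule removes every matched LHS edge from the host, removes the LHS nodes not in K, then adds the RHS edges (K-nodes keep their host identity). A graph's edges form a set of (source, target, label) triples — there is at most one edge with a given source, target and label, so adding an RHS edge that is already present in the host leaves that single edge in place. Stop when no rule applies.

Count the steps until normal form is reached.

initial: |V|=5 |E|=8  E = 1-p->0 1-q->1 1-q->2 1-q->3 2-q->2 3-q->3 3-q->4 4-q->4
step 1: apply R0 at {0↦1, 1↦2}  → |V|=4 |E|=5  E = 1-p->0 1-q->3 3-q->3 3-q->4 4-q->4
step 2: apply R0 at {0↦3, 1↦4}  → |V|=3 |E|=2  E = 1-p->0 1-q->3
final graph: no rule applies after step 2

Answer: 2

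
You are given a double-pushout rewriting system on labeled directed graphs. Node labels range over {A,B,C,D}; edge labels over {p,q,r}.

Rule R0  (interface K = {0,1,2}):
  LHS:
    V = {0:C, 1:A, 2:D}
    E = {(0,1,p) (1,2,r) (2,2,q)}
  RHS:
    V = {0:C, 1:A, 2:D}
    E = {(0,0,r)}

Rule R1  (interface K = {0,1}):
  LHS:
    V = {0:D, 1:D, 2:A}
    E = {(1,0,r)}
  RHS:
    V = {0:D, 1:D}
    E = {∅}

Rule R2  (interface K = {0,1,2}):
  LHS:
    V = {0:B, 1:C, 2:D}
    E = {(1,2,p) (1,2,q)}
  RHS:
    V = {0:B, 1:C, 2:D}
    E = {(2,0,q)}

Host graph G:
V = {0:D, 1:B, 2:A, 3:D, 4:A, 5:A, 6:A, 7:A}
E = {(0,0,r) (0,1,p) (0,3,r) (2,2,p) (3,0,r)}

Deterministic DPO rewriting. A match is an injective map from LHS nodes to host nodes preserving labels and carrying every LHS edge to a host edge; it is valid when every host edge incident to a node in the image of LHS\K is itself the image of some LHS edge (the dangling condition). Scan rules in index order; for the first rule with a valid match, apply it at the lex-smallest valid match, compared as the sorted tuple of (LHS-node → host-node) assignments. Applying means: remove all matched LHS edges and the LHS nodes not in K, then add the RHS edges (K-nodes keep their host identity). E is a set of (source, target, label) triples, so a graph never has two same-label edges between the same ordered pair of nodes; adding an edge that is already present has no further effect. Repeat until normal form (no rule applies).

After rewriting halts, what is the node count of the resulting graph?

initial: |V|=8 |E|=5  E = 0-r->0 0-p->1 0-r->3 2-p->2 3-r->0
step 1: apply R1 at {0↦0, 1↦3, 2↦4}  → |V|=7 |E|=4  E = 0-r->0 0-p->1 0-r->3 2-p->2
step 2: apply R1 at {0↦3, 1↦0, 2↦5}  → |V|=6 |E|=3  E = 0-r->0 0-p->1 2-p->2
normal form: no rule applies after step 2
NF nodes: {0:D, 1:B, 2:A, 3:D, 6:A, 7:A}

Answer: 6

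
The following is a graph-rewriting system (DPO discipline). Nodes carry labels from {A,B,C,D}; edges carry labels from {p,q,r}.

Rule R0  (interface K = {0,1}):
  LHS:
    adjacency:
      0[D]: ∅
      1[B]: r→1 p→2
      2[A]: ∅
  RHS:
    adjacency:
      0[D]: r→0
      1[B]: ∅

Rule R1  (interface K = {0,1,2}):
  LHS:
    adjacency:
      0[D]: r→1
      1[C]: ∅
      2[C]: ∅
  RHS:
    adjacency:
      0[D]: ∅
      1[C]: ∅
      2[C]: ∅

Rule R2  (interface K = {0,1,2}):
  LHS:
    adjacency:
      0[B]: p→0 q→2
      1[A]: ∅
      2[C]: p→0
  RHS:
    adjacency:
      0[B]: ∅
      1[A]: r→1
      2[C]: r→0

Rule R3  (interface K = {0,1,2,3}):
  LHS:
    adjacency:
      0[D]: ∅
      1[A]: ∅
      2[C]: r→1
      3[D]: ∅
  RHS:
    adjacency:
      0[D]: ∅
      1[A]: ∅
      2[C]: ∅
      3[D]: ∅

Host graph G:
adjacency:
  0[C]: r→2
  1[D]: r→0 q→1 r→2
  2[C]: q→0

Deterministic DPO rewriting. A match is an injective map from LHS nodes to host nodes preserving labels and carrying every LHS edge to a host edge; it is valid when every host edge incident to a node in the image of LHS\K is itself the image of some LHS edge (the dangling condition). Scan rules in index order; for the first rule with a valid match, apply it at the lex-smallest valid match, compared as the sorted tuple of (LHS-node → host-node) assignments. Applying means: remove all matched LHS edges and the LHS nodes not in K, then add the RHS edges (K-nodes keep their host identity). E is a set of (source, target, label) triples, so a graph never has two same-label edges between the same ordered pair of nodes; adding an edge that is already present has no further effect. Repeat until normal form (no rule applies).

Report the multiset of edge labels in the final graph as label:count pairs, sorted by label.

initial: |V|=3 |E|=5  E = 0-r->2 1-r->0 1-q->1 1-r->2 2-q->0
step 1: apply R1 at {0↦1, 1↦0, 2↦2}  → |V|=3 |E|=4  E = 0-r->2 1-q->1 1-r->2 2-q->0
step 2: apply R1 at {0↦1, 1↦2, 2↦0}  → |V|=3 |E|=3  E = 0-r->2 1-q->1 2-q->0
halt: no rule applies after step 2
NF edges: [(0, 2, 'r'), (1, 1, 'q'), (2, 0, 'q')]

Answer: q:2 r:1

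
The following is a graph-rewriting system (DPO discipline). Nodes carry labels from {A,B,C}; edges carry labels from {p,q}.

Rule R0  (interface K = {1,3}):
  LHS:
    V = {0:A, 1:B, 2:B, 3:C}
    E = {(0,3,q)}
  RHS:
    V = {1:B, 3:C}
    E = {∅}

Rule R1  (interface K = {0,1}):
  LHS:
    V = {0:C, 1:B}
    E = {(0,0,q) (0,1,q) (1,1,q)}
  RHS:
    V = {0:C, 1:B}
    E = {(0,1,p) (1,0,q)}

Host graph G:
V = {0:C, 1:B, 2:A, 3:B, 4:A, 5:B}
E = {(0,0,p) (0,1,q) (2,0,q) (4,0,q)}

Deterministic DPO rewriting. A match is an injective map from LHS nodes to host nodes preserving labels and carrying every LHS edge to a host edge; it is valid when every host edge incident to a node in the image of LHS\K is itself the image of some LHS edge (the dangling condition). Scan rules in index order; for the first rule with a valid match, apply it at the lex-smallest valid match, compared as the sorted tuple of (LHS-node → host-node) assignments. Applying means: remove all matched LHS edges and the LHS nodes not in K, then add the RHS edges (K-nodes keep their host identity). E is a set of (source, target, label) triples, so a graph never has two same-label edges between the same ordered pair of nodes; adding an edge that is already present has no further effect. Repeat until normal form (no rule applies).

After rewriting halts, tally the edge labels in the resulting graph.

[0] host  ⇒  6 nodes, 4 edges  {0-p->0 0-q->1 2-q->0 4-q->0}
[1] R0 @ {0↦2, 1↦1, 2↦3, 3↦0}  ⇒  4 nodes, 3 edges  {0-p->0 0-q->1 4-q->0}
[2] R0 @ {0↦4, 1↦1, 2↦5, 3↦0}  ⇒  2 nodes, 2 edges  {0-p->0 0-q->1}
final graph: no rule applies after step 2
NF edges: [(0, 0, 'p'), (0, 1, 'q')]

Answer: p:1 q:1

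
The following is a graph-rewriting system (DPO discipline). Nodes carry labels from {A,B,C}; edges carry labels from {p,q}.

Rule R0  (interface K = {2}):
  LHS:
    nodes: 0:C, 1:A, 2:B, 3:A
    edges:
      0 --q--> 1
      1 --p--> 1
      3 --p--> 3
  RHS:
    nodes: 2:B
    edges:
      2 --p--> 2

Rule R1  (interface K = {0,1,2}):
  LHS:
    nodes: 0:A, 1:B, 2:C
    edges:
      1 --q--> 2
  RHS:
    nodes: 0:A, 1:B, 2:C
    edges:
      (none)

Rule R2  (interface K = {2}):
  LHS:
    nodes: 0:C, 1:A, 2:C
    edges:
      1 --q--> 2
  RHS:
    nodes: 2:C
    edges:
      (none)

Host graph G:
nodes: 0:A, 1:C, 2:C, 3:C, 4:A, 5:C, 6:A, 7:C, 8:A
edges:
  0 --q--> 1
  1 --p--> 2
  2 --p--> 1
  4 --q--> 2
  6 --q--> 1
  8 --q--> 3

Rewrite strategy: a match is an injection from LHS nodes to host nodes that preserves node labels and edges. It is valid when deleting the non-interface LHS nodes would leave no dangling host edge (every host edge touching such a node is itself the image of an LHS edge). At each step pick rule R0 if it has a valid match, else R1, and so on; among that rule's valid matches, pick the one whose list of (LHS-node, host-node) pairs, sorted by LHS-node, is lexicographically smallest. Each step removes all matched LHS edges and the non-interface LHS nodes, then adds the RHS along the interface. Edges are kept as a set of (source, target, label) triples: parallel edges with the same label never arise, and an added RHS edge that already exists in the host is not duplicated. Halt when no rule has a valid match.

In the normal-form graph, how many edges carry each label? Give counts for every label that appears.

Answer: p:2 q:2

Derivation:
[0] host  ⇒  9 nodes, 6 edges  {0-q->1 1-p->2 2-p->1 4-q->2 6-q->1 8-q->3}
[1] R2 @ {0↦5, 1↦0, 2↦1}  ⇒  7 nodes, 5 edges  {1-p->2 2-p->1 4-q->2 6-q->1 8-q->3}
[2] R2 @ {0↦7, 1↦4, 2↦2}  ⇒  5 nodes, 4 edges  {1-p->2 2-p->1 6-q->1 8-q->3}
final graph: no rule applies after step 2
NF edges: [(1, 2, 'p'), (2, 1, 'p'), (6, 1, 'q'), (8, 3, 'q')]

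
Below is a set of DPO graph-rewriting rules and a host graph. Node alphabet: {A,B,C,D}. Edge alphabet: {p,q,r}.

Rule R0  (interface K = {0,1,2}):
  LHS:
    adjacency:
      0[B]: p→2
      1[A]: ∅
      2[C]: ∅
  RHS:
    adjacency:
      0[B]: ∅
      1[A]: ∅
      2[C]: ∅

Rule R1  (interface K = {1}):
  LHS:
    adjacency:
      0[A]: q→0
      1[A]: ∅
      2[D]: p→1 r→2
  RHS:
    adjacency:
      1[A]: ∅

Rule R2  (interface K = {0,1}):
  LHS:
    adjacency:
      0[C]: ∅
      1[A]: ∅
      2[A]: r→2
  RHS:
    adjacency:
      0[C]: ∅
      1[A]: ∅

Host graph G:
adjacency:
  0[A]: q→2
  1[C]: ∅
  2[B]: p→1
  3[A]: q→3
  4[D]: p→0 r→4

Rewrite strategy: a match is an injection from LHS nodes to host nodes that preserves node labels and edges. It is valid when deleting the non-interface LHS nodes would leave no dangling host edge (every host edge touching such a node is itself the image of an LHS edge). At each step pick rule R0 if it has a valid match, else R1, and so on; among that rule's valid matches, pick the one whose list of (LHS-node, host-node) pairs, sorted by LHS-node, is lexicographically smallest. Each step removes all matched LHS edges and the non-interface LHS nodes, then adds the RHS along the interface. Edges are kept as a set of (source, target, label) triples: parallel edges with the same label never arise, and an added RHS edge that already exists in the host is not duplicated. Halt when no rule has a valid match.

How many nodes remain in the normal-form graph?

Answer: 3

Steps:
initial: |V|=5 |E|=5  E = 0-q->2 2-p->1 3-q->3 4-p->0 4-r->4
step 1: apply R0 at {0↦2, 1↦0, 2↦1}  → |V|=5 |E|=4  E = 0-q->2 3-q->3 4-p->0 4-r->4
step 2: apply R1 at {0↦3, 1↦0, 2↦4}  → |V|=3 |E|=1  E = 0-q->2
halt: no rule applies after step 2
NF nodes: {0:A, 1:C, 2:B}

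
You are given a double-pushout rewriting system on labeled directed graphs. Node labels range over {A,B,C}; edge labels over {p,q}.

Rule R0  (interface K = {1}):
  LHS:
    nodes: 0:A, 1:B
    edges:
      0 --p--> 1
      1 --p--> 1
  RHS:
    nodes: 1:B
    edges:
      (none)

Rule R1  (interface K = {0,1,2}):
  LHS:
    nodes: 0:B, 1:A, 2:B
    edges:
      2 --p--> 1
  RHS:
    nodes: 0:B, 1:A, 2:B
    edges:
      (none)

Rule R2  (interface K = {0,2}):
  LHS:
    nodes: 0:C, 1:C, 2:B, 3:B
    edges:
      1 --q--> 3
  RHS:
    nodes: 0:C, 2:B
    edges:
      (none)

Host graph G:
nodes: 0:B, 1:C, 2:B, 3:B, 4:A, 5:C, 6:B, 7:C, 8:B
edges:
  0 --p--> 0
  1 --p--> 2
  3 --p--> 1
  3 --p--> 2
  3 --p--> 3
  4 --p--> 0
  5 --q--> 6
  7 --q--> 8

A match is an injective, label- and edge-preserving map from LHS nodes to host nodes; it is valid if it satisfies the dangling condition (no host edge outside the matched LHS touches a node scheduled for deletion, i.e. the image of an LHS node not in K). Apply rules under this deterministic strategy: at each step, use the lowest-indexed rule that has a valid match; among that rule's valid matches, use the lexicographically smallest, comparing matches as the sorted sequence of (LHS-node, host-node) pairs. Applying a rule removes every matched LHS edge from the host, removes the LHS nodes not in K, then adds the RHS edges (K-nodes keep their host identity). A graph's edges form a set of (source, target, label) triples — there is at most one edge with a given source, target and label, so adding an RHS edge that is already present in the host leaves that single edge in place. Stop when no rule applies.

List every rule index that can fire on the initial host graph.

Answer: [R0,R2]

Rewrite trace:
R0: 1 valid match — {0↦4, 1↦0}
R1: no valid match — LHS pattern not found
R2: 16 valid matches — {0↦1, 1↦5, 2↦0, 3↦6}, {0↦1, 1↦5, 2↦2, 3↦6}, {0↦1, 1↦5, 2↦3, 3↦6} (+13 more)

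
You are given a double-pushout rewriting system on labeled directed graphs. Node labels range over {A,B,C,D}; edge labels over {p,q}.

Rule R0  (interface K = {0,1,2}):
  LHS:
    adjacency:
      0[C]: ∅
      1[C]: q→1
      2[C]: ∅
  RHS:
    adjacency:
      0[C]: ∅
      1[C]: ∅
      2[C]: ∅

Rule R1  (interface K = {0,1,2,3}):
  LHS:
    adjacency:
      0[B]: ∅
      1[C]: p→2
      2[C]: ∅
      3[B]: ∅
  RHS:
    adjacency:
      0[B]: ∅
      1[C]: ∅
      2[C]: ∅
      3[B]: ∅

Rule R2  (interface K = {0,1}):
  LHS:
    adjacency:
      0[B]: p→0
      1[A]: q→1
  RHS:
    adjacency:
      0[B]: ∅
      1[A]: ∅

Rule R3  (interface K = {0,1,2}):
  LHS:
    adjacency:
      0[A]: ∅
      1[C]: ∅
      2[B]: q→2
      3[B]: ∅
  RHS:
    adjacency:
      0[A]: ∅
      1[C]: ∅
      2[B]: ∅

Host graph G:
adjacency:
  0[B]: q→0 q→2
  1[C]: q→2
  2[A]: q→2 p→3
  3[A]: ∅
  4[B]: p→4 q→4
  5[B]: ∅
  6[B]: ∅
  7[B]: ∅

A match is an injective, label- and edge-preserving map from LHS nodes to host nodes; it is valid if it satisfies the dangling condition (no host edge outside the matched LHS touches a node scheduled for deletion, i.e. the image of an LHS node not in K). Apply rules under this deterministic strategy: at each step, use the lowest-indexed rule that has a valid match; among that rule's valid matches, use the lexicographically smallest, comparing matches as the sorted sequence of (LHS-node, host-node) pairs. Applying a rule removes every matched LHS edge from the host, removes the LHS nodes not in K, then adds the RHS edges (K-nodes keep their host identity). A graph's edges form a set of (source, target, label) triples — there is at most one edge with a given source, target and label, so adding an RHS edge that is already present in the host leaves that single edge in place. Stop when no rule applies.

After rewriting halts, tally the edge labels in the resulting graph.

initial: |V|=8 |E|=7  E = 0-q->0 0-q->2 1-q->2 2-q->2 2-p->3 4-p->4 4-q->4
step 1: apply R2 at {0↦4, 1↦2}  → |V|=8 |E|=5  E = 0-q->0 0-q->2 1-q->2 2-p->3 4-q->4
step 2: apply R3 at {0↦2, 1↦1, 2↦0, 3↦5}  → |V|=7 |E|=4  E = 0-q->2 1-q->2 2-p->3 4-q->4
step 3: apply R3 at {0↦2, 1↦1, 2↦4, 3↦6}  → |V|=6 |E|=3  E = 0-q->2 1-q->2 2-p->3
final graph: no rule applies after step 3
NF edges: [(0, 2, 'q'), (1, 2, 'q'), (2, 3, 'p')]

Answer: p:1 q:2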